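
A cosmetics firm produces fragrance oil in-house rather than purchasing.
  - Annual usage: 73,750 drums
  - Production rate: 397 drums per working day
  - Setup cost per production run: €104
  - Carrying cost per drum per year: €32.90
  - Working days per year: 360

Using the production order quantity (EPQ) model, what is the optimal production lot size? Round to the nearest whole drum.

982 drums

d = 73,750/360 = 204.8611 drums/day;  effective holding cost H(1 − d/p) = 32.9·(1 − 204.8611/397) = 15.92284
Q* = √(2DS / H_eff) = √(2·73,750·104 / 15.92284) ≈ 981.53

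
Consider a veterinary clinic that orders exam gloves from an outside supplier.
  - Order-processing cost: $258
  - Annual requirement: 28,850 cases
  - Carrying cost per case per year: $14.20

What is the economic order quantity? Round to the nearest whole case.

Optimal lot size Q* = (2 × 28,850 × $258 / $14.2)^½ ≈ 1,023.89

1,024 cases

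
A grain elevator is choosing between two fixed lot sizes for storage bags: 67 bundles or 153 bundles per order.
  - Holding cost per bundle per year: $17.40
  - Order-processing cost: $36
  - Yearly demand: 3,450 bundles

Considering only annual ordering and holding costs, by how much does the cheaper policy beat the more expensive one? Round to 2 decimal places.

$293.77

TC(Q) = (D/Q)S + (Q/2)H
TC(67) = (3,450/67)×36 + (67/2)×17.4 = $2,436.63
TC(153) = (3,450/153)×36 + (153/2)×17.4 = $2,142.86
|ΔTC| = |$2,436.63 − $2,142.86| = $293.77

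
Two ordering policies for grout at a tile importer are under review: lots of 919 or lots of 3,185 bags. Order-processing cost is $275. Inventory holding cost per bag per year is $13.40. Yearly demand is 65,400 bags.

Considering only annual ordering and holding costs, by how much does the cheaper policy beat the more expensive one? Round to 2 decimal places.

$1,258.80

Annual cost at Q: ordering D·S/Q plus holding Q·H/2.
TC(919) = (65,400/919)×275 + (919/2)×13.4 = $25,727.48
TC(3,185) = (65,400/3,185)×275 + (3,185/2)×13.4 = $26,986.28
Lots of 919 are cheaper by $1,258.80.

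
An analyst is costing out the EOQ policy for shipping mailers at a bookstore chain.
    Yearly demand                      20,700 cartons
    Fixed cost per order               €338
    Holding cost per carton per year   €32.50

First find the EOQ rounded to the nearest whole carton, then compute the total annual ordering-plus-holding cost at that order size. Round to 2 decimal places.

€21,325.55

Optimal lot size Q* = (2 × 20,700 × €338 / €32.5)^½ ≈ 656.17 → Q = 656 cartons
Ordering: D/Q × S = 20,700/656 × €338 = €10,665.55
Holding:  Q/2 × H = 656/2 × €32.5 = €10,660.00
Total = €10,665.55 + €10,660.00 = €21,325.55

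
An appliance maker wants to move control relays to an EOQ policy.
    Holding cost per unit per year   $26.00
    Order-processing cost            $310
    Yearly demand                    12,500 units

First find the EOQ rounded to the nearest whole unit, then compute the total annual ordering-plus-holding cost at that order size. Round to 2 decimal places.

Q* = √(2·D·S / H) = √(2·12,500·310 / 26) = √298,076.9 ≈ 545.96 → Q = 546 units
Orders/yr = 12,500/546 = 22.894; ordering cost = 22.894 × $310 = $7,097.07
Average inventory = 546/2 = 273; holding cost = 273 × $26 = $7,098.00
Total = $7,097.07 + $7,098.00 = $14,195.07

$14,195.07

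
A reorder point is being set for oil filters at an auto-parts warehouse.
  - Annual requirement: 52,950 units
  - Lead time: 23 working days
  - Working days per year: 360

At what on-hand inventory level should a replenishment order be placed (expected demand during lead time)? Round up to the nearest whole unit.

3,383 units

Daily demand d = 52,950 / 360 = 147.083 units/day
Demand during lead time = 147.083 × 23 = 3,382.92
Reorder point = 3,382.92 → round up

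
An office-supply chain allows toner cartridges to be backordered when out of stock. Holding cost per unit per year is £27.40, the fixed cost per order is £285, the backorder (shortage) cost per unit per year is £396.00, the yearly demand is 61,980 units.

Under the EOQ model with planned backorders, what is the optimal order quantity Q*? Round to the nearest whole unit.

1,174 units

Basic EOQ = √(2·61,980·285/27.4) = 1,135.502
Backorder adjustment √((H+b)/b) = √((27.4+396)/396) = 1.0340
Q* = 1,135.502 × 1.0340 ≈ 1,174.13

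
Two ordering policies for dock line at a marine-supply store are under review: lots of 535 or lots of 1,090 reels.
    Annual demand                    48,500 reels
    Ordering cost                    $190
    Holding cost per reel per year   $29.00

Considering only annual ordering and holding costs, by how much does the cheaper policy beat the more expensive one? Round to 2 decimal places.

$722.67

TC(Q) = (D/Q)S + (Q/2)H
TC(535) = (48,500/535)×190 + (535/2)×29 = $24,981.80
TC(1,090) = (48,500/1,090)×190 + (1,090/2)×29 = $24,259.13
|ΔTC| = |$24,981.80 − $24,259.13| = $722.67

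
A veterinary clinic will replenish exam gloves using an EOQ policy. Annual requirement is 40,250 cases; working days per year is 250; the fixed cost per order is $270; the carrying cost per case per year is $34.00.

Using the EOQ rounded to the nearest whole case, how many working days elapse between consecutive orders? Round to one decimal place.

5.0 days

EOQ = √(2DS/H) = √(2 × 40,250 × 270 / 34)
    = √(639,264.71) ≈ 799.54 → Q = 800 cases
T = Q/D × 250 days = 800/40,250 × 250 = 4.969 days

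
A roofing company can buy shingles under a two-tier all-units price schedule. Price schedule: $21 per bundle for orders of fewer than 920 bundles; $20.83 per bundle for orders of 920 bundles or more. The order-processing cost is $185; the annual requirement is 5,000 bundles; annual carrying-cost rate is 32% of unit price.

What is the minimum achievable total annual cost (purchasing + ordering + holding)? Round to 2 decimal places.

H₁ = 32%×$21 = $6.7200;  H₂ = 32%×$20.83 = $6.6656
EOQ₁ = √(2×5,000×185/6.7200) = 524.69  (< 920, feasible at tier 1)
EOQ₂ = √(2×5,000×185/6.6656) = 526.82  (< 920 → use Q = 920 at tier-2 price)
TC(tier 1 (EOQ₁), Q≈524.7) = $108,525.90
TC(tier 2, Q≈920.0) = $108,221.61
Minimum at tier 2: $108,221.61

$108,221.61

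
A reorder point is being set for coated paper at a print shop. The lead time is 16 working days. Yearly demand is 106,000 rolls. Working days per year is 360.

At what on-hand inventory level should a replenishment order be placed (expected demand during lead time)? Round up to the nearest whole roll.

Daily demand d = 106,000 / 360 = 294.444 rolls/day
Demand during lead time = 294.444 × 16 = 4,711.11
Reorder point = 4,711.11 → round up

4,712 rolls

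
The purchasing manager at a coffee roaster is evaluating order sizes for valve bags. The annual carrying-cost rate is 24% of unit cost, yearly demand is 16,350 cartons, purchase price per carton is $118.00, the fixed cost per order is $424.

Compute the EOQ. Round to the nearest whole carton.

700 cartons

H = i·C = 0.24 × $118 = $28.3200 per carton-year
2DS/H = 2·16,350·424/28.32 = 489,576.27
EOQ = √489,576.27 ≈ 699.70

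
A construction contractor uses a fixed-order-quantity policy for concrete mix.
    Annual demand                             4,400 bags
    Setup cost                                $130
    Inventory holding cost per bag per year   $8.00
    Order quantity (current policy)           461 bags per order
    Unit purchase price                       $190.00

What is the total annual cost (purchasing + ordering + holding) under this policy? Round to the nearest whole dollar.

$839,085

Annual ordering cost = (D/Q)·S = (4,400/461) × 130 = $1,240.78
Annual holding cost  = (Q/2)·H = (461/2) × 8 = $1,844.00
Purchase cost = D·C = 4,400 × 190 = $836,000.00
Total = $1,240.78 + $1,844.00 + $836,000.00 = $839,084.78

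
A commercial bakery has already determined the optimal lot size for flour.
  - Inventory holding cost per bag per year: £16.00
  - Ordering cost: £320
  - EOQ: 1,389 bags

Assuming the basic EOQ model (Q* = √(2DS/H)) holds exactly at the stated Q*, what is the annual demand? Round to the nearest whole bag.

48,233 bags per year

Since Q* = (2DS/H)^½, squaring gives Q*²·H = 2DS.
D = Q²H / (2S) = 1,389² × 16 / (2 × 320) = 48,233.03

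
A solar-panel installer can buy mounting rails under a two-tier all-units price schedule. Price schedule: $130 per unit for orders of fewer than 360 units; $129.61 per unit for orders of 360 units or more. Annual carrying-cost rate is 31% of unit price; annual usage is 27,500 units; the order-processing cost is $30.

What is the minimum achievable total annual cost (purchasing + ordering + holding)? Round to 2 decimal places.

H₁ = 31%×$130 = $40.3000;  H₂ = 31%×$129.61 = $40.1791
EOQ₁ = √(2×27,500×30/40.3000) = 202.34  (< 360, feasible at tier 1)
EOQ₂ = √(2×27,500×30/40.1791) = 202.65  (< 360 → use Q = 360 at tier-2 price)
TC(tier 1 (EOQ₁), Q≈202.3) = $3,583,154.45
TC(tier 2, Q≈360.0) = $3,573,798.90
Minimum at tier 2: $3,573,798.90

$3,573,798.90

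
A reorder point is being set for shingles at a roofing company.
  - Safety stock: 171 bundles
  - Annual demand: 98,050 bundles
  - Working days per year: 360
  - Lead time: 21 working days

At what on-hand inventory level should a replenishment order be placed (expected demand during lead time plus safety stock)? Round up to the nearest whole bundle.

Daily demand d = 98,050 / 360 = 272.361 bundles/day
Demand during lead time = 272.361 × 21 = 5,719.58
Reorder point = 5,719.58 + 171 = 5,890.58 → round up

5,891 bundles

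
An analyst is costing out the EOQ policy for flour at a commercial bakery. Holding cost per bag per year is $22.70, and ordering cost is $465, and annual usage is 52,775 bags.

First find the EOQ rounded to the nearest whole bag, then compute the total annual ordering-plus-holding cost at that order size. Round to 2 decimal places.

$33,378.63

Optimal lot size Q* = (2 × 52,775 × $465 / $22.7)^½ ≈ 1,470.42 → Q = 1,470 bags
Ordering: D/Q × S = 52,775/1,470 × $465 = $16,694.13
Holding:  Q/2 × H = 1,470/2 × $22.7 = $16,684.50
Total = $16,694.13 + $16,684.50 = $33,378.63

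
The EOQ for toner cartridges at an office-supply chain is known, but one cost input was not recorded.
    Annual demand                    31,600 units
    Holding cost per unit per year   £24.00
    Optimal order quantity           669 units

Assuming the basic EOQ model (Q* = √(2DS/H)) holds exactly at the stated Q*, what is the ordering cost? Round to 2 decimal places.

Since Q* = (2DS/H)^½, squaring gives Q*²·H = 2DS.
S = Q²H / (2D) = 669² × 24 / (2 × 31,600) = 169.9599

£169.96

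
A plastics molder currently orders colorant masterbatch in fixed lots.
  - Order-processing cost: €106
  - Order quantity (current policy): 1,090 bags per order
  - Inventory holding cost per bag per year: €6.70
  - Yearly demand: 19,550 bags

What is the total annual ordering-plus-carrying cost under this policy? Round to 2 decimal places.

Orders/yr = 19,550/1,090 = 17.936; ordering cost = 17.936 × €106 = €1,901.19
Average inventory = 1,090/2 = 545; holding cost = 545 × €6.7 = €3,651.50
Total = €1,901.19 + €3,651.50 = €5,552.69

€5,552.69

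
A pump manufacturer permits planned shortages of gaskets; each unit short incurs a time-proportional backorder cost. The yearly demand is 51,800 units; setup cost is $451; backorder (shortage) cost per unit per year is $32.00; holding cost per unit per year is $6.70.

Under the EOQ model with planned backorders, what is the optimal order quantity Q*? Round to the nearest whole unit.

2,904 units

Basic EOQ = √(2·51,800·451/6.7) = 2,640.771
Backorder adjustment √((H+b)/b) = √((6.7+32)/32) = 1.0997
Q* = 2,640.771 × 1.0997 ≈ 2,904.10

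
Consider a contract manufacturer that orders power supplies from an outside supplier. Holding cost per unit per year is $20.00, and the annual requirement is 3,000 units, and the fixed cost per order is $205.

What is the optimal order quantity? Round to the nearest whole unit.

248 units

EOQ = √(2DS/H) = √(2 × 3,000 × 205 / 20)
    = √(61,500.00) ≈ 247.99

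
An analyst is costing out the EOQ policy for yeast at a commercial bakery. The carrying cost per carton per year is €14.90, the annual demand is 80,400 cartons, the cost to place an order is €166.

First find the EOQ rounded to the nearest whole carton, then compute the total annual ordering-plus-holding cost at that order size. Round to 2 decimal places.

€19,942.99

EOQ = √(2DS/H) = √(2 × 80,400 × 166 / 14.9)
    = √(1,791,463.09) ≈ 1,338.46 → Q = 1,338 cartons
Orders/yr = 80,400/1,338 = 60.090; ordering cost = 60.090 × €166 = €9,974.89
Average inventory = 1,338/2 = 669; holding cost = 669 × €14.9 = €9,968.10
Total = €9,974.89 + €9,968.10 = €19,942.99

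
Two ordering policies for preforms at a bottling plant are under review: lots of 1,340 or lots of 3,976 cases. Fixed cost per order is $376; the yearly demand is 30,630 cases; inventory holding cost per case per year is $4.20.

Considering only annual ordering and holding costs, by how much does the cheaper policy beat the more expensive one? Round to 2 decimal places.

For each Q, cost = (D/Q)·S + (Q/2)·H.
TC(1,340) = (30,630/1,340)×376 + (1,340/2)×4.2 = $11,408.69
TC(3,976) = (30,630/3,976)×376 + (3,976/2)×4.2 = $11,246.20
|ΔTC| = |$11,408.69 − $11,246.20| = $162.49

$162.49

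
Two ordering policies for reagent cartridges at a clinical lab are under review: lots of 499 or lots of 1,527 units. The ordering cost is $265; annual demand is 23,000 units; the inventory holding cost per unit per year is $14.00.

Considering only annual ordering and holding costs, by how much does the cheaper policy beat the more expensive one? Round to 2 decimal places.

$1,026.94

TC(Q) = (D/Q)S + (Q/2)H
TC(499) = (23,000/499)×265 + (499/2)×14 = $15,707.43
TC(1,527) = (23,000/1,527)×265 + (1,527/2)×14 = $14,680.49
Cheaper: Q = 1,527.  Difference = $1,026.94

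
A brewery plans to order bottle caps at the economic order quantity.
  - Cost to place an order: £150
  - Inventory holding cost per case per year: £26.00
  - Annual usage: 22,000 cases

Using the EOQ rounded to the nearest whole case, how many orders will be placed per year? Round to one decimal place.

Optimal lot size Q* = (2 × 22,000 × £150 / £26)^½ ≈ 503.83 → Q = 504
N = D/Q = 22,000/504 ≈ 43.651 orders/yr

43.7 orders per year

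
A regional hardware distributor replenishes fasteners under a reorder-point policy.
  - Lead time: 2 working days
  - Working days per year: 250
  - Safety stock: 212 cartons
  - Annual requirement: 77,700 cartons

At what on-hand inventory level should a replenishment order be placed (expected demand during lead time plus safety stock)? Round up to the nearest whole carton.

Daily demand d = 77,700 / 250 = 310.800 cartons/day
Demand during lead time = 310.800 × 2 = 621.60
Reorder point = 621.60 + 212 = 833.60 → round up

834 cartons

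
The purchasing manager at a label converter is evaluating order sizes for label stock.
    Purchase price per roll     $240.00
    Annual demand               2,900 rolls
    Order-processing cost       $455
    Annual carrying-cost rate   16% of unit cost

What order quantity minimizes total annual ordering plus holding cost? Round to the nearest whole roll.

Carrying cost H = $240 × 16% = $38.4000/roll/yr
Optimal lot size Q* = (2 × 2,900 × $455 / $38.4)^½ ≈ 262.15

262 rolls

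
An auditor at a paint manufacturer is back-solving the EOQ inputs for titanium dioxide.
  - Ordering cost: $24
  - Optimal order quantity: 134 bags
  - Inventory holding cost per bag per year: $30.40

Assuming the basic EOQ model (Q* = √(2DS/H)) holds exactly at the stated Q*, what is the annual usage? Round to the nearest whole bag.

11,372 bags per year

Since Q* = (2DS/H)^½, squaring gives Q*²·H = 2DS.
D = Q²H / (2S) = 134² × 30.4 / (2 × 24) = 11,372.13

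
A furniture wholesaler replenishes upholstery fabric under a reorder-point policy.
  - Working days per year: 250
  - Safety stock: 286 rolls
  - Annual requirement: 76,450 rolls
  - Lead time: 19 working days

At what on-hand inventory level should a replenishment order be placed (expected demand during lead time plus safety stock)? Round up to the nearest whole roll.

Daily demand d = 76,450 / 250 = 305.800 rolls/day
Demand during lead time = 305.800 × 19 = 5,810.20
Reorder point = 5,810.20 + 286 = 6,096.20 → round up

6,097 rolls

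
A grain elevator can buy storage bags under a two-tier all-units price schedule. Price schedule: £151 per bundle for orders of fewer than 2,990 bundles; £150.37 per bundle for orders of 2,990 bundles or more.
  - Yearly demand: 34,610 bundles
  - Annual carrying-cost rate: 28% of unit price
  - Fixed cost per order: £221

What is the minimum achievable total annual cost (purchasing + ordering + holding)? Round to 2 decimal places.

H₁ = 28%×£151 = £42.2800;  H₂ = 28%×£150.37 = £42.1036
EOQ₁ = √(2×34,610×221/42.2800) = 601.51  (< 2,990, feasible at tier 1)
EOQ₂ = √(2×34,610×221/42.1036) = 602.77  (< 2,990 → use Q = 2,990 at tier-2 price)
TC(tier 1 (EOQ₁), Q≈601.5) = £5,251,541.94
TC(tier 2, Q≈2,990.0) = £5,269,808.71
Minimum at tier 1 (EOQ₁): £5,251,541.94

£5,251,541.94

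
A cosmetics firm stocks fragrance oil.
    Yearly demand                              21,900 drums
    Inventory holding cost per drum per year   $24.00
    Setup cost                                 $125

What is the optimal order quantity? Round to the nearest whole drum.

EOQ = √(2DS/H) = √(2 × 21,900 × 125 / 24)
    = √(228,125.00) ≈ 477.62

478 drums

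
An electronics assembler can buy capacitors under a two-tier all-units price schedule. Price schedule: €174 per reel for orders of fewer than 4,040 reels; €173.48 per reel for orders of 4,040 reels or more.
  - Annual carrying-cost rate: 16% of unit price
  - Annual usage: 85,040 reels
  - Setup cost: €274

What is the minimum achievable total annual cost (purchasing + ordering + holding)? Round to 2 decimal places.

H₁ = 16%×€174 = €27.8400;  H₂ = 16%×€173.48 = €27.7568
EOQ₁ = √(2×85,040×274/27.8400) = 1,293.80  (< 4,040, feasible at tier 1)
EOQ₂ = √(2×85,040×274/27.7568) = 1,295.74  (< 4,040 → use Q = 4,040 at tier-2 price)
TC(tier 1 (EOQ₁), Q≈1,293.8) = €14,832,979.40
TC(tier 2, Q≈4,040.0) = €14,814,575.50
Minimum at tier 2: €14,814,575.50

€14,814,575.50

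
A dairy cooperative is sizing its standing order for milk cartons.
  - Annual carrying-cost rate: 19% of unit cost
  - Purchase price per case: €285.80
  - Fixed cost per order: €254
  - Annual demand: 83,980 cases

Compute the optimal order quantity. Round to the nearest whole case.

Holding cost per case per year: H = 19% × €285.8 = €54.3020
Optimal lot size Q* = (2 × 83,980 × €254 / €54.302)^½ ≈ 886.36

886 cases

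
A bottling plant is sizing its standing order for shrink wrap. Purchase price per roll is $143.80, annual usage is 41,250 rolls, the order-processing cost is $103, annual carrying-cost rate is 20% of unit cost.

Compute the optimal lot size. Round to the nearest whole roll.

544 rolls

Holding cost per roll per year: H = 20% × $143.8 = $28.7600
2DS/H = 2·41,250·103/28.76 = 295,462.45
EOQ = √295,462.45 ≈ 543.56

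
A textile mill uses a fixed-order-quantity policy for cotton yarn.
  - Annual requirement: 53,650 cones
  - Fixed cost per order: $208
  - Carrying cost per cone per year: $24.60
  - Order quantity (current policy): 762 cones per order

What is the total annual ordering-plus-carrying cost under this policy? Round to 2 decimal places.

Ordering: D/Q × S = 53,650/762 × $208 = $14,644.62
Holding:  Q/2 × H = 762/2 × $24.6 = $9,372.60
Total = $14,644.62 + $9,372.60 = $24,017.22

$24,017.22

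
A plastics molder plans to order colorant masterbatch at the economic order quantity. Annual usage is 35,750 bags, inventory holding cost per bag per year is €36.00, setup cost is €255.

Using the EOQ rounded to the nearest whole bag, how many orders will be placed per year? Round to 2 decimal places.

Optimal lot size Q* = (2 × 35,750 × €255 / €36)^½ ≈ 711.66 → Q = 712
N = D/Q = 35,750/712 ≈ 50.211 orders/yr

50.21 orders per year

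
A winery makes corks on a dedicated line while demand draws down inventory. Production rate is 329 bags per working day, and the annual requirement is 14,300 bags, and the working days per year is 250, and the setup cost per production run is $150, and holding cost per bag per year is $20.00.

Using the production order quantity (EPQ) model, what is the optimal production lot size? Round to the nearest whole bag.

d = 14,300/250 = 57.2000 bags/day;  effective holding cost H(1 − d/p) = 20·(1 − 57.2000/329) = 16.52280
Q* = √(2DS / H_eff) = √(2·14,300·150 / 16.52280) ≈ 509.55

510 bags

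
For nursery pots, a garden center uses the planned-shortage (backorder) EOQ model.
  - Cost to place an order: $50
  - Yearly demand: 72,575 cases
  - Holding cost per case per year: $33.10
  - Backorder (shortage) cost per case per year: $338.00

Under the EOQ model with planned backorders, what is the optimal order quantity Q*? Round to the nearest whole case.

Q* = √(2DS/H) · √((H + b)/b)
   = √(2 × 72,575 × 50 / 33.1) · √((33.1 + 338) / 338)
   = 468.252 × 1.0478 ≈ 490.64

491 cases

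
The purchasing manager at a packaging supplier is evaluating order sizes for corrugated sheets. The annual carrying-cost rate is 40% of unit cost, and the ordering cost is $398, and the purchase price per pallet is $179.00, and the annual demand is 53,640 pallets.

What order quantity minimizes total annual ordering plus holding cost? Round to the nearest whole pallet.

772 pallets

H = i·C = 0.4 × $179 = $71.6000 per pallet-year
Optimal lot size Q* = (2 × 53,640 × $398 / $71.6)^½ ≈ 772.23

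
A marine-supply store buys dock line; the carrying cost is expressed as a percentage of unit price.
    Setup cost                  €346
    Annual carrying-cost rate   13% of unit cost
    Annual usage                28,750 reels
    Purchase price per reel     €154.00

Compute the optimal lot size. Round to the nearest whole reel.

997 reels

Carrying cost H = €154 × 13% = €20.0200/reel/yr
2DS/H = 2·28,750·346/20.02 = 993,756.24
EOQ = √993,756.24 ≈ 996.87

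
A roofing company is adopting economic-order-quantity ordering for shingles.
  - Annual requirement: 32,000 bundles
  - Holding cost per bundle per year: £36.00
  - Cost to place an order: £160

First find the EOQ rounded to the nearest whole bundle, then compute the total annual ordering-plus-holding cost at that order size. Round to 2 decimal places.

£19,200.00

Optimal lot size Q* = (2 × 32,000 × £160 / £36)^½ ≈ 533.33 → Q = 533 bundles
Annual ordering cost = (D/Q)·S = (32,000/533) × 160 = £9,606.00
Annual holding cost  = (Q/2)·H = (533/2) × 36 = £9,594.00
Total = £9,606.00 + £9,594.00 = £19,200.00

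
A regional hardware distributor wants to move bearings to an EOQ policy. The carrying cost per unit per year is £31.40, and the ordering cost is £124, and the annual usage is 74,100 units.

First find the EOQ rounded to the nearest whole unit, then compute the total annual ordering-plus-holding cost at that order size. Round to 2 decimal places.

Q* = √(2·D·S / H) = √(2·74,100·124 / 31.4) = √585,248.4 ≈ 765.02 → Q = 765 units
Ordering: D/Q × S = 74,100/765 × £124 = £12,010.98
Holding:  Q/2 × H = 765/2 × £31.4 = £12,010.50
Total = £12,010.98 + £12,010.50 = £24,021.48

£24,021.48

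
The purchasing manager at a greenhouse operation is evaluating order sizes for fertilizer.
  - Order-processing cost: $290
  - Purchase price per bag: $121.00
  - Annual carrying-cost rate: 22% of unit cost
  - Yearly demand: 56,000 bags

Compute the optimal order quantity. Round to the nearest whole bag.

1,105 bags

H = i·C = 0.22 × $121 = $26.6200 per bag-year
Q* = √(2·D·S / H) = √(2·56,000·290 / 26.62) = √1,220,135.2 ≈ 1,104.60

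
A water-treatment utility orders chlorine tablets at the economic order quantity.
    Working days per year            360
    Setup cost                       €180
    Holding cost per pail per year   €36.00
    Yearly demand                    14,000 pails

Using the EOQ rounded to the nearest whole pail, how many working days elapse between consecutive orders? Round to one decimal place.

Q* = √(2·D·S / H) = √(2·14,000·180 / 36) = √140,000.0 ≈ 374.17 → Q = 374 pails
Cycle time = (working days × Q)/D = (360 × 374) / 14,000 = 9.617 days

9.6 days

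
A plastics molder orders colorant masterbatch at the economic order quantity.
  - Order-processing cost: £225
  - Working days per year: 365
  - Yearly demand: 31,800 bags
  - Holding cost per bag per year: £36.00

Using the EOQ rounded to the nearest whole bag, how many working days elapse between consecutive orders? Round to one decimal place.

7.2 days

2DS/H = 2·31,800·225/36 = 397,500.00
EOQ = √397,500.00 ≈ 630.48 → Q = 630 bags
Days between orders = 365 / (D/Q) = 365 / 50.476 ≈ 7.231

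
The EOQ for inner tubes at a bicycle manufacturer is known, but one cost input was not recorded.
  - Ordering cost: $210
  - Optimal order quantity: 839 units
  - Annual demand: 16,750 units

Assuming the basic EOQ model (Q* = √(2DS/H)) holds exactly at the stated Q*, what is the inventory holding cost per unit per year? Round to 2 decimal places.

$9.99

From Q* = √(2DS/H) ⇒ Q*² = 2DS/H.
H = 2DS / Q² = 2 × 16,750 × 210 / 839² = 9.9940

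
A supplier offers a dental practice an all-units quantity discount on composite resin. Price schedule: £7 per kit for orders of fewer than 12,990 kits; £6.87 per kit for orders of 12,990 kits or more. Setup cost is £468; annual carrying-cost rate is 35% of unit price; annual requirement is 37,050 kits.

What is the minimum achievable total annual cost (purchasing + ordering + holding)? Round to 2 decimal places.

£268,567.54

H₁ = 35%×£7 = £2.4500;  H₂ = 35%×£6.87 = £2.4045
EOQ₁ = √(2×37,050×468/2.4500) = 3,762.26  (< 12,990, feasible at tier 1)
EOQ₂ = √(2×37,050×468/2.4045) = 3,797.69  (< 12,990 → use Q = 12,990 at tier-2 price)
TC(tier 1 (EOQ₁), Q≈3,762.3) = £268,567.54
TC(tier 2, Q≈12,990.0) = £271,485.55
Minimum at tier 1 (EOQ₁): £268,567.54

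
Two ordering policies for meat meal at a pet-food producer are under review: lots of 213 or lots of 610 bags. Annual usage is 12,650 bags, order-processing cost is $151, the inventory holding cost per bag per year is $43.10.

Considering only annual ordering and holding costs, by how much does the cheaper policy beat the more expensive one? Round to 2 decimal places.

For each Q, cost = (D/Q)·S + (Q/2)·H.
TC(213) = (12,650/213)×151 + (213/2)×43.1 = $13,557.99
TC(610) = (12,650/610)×151 + (610/2)×43.1 = $16,276.89
Lots of 213 are cheaper by $2,718.90.

$2,718.90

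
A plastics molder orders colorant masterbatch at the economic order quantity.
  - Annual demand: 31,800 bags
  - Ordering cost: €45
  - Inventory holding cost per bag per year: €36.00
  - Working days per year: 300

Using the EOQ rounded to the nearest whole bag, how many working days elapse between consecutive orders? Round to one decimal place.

2.7 days

Q* = √(2·D·S / H) = √(2·31,800·45 / 36) = √79,500.0 ≈ 281.96 → Q = 282 bags
T = Q/D × 300 days = 282/31,800 × 300 = 2.660 days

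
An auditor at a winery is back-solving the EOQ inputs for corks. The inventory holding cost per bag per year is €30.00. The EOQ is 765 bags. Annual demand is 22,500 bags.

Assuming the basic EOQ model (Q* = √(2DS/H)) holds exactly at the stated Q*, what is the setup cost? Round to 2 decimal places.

EOQ relation: Q² = 2DS/H, so rearrange for the unknown.
S = Q²H / (2D) = 765² × 30 / (2 × 22,500) = 390.1500

€390.15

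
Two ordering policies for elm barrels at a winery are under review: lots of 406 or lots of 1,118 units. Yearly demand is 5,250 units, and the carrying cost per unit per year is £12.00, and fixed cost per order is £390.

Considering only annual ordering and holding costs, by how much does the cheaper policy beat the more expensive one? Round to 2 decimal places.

For each Q, cost = (D/Q)·S + (Q/2)·H.
TC(406) = (5,250/406)×390 + (406/2)×12 = £7,479.10
TC(1,118) = (5,250/1,118)×390 + (1,118/2)×12 = £8,539.40
Lots of 406 are cheaper by £1,060.29.

£1,060.29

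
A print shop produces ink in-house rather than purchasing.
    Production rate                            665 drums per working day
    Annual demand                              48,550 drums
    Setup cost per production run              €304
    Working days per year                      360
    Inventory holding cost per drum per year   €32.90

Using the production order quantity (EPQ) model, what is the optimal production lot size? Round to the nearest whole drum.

1,061 drums

d = 48,550/360 = 134.8611 drums/day;  effective holding cost H(1 − d/p) = 32.9·(1 − 134.8611/665) = 26.22792
Q* = √(2DS / H_eff) = √(2·48,550·304 / 26.22792) ≈ 1,060.88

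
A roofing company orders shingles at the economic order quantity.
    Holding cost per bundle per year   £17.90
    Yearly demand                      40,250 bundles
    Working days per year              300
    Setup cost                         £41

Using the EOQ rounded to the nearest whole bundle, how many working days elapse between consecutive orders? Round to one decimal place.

3.2 days

2DS/H = 2·40,250·41/17.9 = 184,385.47
EOQ = √184,385.47 ≈ 429.40 → Q = 429 bundles
T = Q/D × 300 days = 429/40,250 × 300 = 3.198 days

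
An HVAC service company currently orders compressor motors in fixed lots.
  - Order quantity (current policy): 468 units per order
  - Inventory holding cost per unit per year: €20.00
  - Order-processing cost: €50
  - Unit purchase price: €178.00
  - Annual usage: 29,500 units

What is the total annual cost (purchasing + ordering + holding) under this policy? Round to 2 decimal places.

Annual ordering cost = (D/Q)·S = (29,500/468) × 50 = €3,151.71
Annual holding cost  = (Q/2)·H = (468/2) × 20 = €4,680.00
Purchase cost = D·C = 29,500 × 178 = €5,251,000.00
Total = €3,151.71 + €4,680.00 + €5,251,000.00 = €5,258,831.71

€5,258,831.71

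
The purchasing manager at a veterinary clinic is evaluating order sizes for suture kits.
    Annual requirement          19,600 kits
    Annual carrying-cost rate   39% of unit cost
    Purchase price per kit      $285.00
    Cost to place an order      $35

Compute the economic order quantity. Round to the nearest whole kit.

111 kits

Carrying cost H = $285 × 39% = $111.1500/kit/yr
Optimal lot size Q* = (2 × 19,600 × $35 / $111.15)^½ ≈ 111.10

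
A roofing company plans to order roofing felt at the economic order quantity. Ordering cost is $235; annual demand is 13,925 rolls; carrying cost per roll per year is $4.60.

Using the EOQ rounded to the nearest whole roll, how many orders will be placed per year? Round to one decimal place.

Optimal lot size Q* = (2 × 13,925 × $235 / $4.6)^½ ≈ 1,192.80 → Q = 1,193
Orders per year = D/Q = 13,925 / 1,193 = 11.672

11.7 orders per year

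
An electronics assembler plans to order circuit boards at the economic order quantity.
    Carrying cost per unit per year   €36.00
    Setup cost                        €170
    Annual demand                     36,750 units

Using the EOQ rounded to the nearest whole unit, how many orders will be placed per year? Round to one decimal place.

62.4 orders per year

EOQ = √(2DS/H) = √(2 × 36,750 × 170 / 36)
    = √(347,083.33) ≈ 589.14 → Q = 589
Orders per year = D/Q = 36,750 / 589 = 62.394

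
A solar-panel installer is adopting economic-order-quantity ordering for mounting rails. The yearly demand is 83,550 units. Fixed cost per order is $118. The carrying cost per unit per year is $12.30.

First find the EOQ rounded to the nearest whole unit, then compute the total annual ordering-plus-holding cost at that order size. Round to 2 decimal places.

Q* = √(2·D·S / H) = √(2·83,550·118 / 12.3) = √1,603,073.2 ≈ 1,266.13 → Q = 1,266 units
Orders/yr = 83,550/1,266 = 65.995; ordering cost = 65.995 × $118 = $7,787.44
Average inventory = 1,266/2 = 633; holding cost = 633 × $12.3 = $7,785.90
Total = $7,787.44 + $7,785.90 = $15,573.34

$15,573.34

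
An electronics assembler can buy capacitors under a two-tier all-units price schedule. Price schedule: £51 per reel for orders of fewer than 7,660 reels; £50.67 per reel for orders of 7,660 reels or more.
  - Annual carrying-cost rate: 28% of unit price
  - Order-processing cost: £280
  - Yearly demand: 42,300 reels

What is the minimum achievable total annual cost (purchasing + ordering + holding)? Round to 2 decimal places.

£2,175,691.97

H₁ = 28%×£51 = £14.2800;  H₂ = 28%×£50.67 = £14.1876
EOQ₁ = √(2×42,300×280/14.2800) = 1,287.95  (< 7,660, feasible at tier 1)
EOQ₂ = √(2×42,300×280/14.1876) = 1,292.14  (< 7,660 → use Q = 7,660 at tier-2 price)
TC(tier 1 (EOQ₁), Q≈1,288.0) = £2,175,691.97
TC(tier 2, Q≈7,660.0) = £2,199,225.72
Minimum at tier 1 (EOQ₁): £2,175,691.97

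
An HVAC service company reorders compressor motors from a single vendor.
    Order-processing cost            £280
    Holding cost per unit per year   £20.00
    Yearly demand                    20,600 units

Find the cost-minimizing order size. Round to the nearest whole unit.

759 units

2DS/H = 2·20,600·280/20 = 576,800.00
EOQ = √576,800.00 ≈ 759.47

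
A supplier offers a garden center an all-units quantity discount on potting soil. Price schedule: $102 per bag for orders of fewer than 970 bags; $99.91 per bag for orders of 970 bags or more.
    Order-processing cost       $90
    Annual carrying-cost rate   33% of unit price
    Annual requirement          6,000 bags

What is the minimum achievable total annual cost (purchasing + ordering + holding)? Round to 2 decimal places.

$616,007.30

H₁ = 33%×$102 = $33.6600;  H₂ = 33%×$99.91 = $32.9703
EOQ₁ = √(2×6,000×90/33.6600) = 179.12  (< 970, feasible at tier 1)
EOQ₂ = √(2×6,000×90/32.9703) = 180.99  (< 970 → use Q = 970 at tier-2 price)
TC(tier 1 (EOQ₁), Q≈179.1) = $618,029.33
TC(tier 2, Q≈970.0) = $616,007.30
Minimum at tier 2: $616,007.30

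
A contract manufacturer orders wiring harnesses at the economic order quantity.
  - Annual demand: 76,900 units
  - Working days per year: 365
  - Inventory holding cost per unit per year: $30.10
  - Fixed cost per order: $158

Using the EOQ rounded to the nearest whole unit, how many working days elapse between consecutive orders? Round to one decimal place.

EOQ = √(2DS/H) = √(2 × 76,900 × 158 / 30.1)
    = √(807,322.26) ≈ 898.51 → Q = 899 units
Cycle time = (working days × Q)/D = (365 × 899) / 76,900 = 4.267 days

4.3 days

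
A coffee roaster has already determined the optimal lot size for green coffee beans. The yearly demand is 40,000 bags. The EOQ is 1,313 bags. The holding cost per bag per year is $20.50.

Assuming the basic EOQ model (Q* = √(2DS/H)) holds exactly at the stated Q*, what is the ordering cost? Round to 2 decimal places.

EOQ relation: Q² = 2DS/H, so rearrange for the unknown.
S = Q²H / (2D) = 1,313² × 20.5 / (2 × 40,000) = 441.7671

$441.77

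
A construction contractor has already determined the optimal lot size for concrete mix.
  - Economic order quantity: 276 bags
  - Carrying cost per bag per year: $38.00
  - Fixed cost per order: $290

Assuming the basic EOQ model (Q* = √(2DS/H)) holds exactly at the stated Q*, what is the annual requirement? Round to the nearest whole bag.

4,991 bags per year

From Q* = √(2DS/H) ⇒ Q*² = 2DS/H.
D = Q²H / (2S) = 276² × 38 / (2 × 290) = 4,990.84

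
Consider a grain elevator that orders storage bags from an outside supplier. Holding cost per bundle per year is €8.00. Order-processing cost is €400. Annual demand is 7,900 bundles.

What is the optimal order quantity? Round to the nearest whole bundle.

889 bundles

Q* = √(2·D·S / H) = √(2·7,900·400 / 8) = √790,000.0 ≈ 888.82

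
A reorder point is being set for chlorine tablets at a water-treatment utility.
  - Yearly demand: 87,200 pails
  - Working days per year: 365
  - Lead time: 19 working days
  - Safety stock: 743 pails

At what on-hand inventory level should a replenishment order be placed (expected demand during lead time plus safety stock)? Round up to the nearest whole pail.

Daily demand d = 87,200 / 365 = 238.904 pails/day
Demand during lead time = 238.904 × 19 = 4,539.18
Reorder point = 4,539.18 + 743 = 5,282.18 → round up

5,283 pails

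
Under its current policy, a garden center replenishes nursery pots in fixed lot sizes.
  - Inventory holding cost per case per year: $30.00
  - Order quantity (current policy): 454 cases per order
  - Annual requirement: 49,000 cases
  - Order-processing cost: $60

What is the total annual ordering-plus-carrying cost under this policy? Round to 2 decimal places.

$13,285.77

Orders/yr = 49,000/454 = 107.930; ordering cost = 107.930 × $60 = $6,475.77
Average inventory = 454/2 = 227; holding cost = 227 × $30 = $6,810.00
Total = $6,475.77 + $6,810.00 = $13,285.77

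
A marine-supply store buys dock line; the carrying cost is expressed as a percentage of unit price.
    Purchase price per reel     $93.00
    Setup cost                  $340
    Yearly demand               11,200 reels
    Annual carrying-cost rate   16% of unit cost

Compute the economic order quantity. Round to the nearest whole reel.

Holding cost per reel per year: H = 16% × $93 = $14.8800
EOQ = √(2DS/H) = √(2 × 11,200 × 340 / 14.88)
    = √(511,827.96) ≈ 715.42

715 reels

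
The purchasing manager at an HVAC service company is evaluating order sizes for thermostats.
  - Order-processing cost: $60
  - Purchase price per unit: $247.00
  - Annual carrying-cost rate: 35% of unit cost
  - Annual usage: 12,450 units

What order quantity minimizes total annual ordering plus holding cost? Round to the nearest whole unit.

131 units

H = i·C = 0.35 × $247 = $86.4500 per unit-year
Q* = √(2·D·S / H) = √(2·12,450·60 / 86.45) = √17,281.7 ≈ 131.46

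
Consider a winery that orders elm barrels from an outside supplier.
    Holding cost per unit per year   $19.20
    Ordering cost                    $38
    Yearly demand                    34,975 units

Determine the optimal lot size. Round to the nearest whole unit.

2DS/H = 2·34,975·38/19.2 = 138,442.71
EOQ = √138,442.71 ≈ 372.08

372 units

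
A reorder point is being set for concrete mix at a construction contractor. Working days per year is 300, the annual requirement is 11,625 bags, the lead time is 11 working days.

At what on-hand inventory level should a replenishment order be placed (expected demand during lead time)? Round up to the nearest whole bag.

Daily demand d = 11,625 / 300 = 38.750 bags/day
Demand during lead time = 38.750 × 11 = 426.25
Reorder point = 426.25 → round up

427 bags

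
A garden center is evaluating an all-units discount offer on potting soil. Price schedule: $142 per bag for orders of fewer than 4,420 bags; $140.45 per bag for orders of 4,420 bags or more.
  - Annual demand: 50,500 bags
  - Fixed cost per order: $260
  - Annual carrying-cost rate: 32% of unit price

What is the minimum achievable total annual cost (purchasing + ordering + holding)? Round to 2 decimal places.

H₁ = 32%×$142 = $45.4400;  H₂ = 32%×$140.45 = $44.9440
EOQ₁ = √(2×50,500×260/45.4400) = 760.20  (< 4,420, feasible at tier 1)
EOQ₂ = √(2×50,500×260/44.9440) = 764.38  (< 4,420 → use Q = 4,420 at tier-2 price)
TC(tier 1 (EOQ₁), Q≈760.2) = $7,205,543.51
TC(tier 2, Q≈4,420.0) = $7,195,021.83
Minimum at tier 2: $7,195,021.83

$7,195,021.83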